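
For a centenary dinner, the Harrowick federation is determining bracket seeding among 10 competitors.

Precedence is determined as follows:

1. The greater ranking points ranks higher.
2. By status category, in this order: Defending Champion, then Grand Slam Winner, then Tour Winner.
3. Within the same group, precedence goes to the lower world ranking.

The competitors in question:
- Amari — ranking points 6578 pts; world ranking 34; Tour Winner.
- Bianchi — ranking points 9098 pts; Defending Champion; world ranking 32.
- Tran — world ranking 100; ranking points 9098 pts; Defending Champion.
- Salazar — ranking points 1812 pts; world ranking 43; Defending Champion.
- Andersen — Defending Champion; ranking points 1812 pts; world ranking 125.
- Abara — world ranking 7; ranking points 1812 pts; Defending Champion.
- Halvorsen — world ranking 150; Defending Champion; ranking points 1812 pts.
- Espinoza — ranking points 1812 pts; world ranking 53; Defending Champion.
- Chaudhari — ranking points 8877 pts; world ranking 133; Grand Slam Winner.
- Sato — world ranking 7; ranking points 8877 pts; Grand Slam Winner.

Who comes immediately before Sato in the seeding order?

By ranking points (higher first): Bianchi and Tran (both 9098 pts); then Sato and Chaudhari (both 8877 pts); then Amari (6578 pts); then Abara, Salazar, Espinoza, Andersen and Halvorsen (each 1812 pts).
Bianchi and Tran are each Defending Champion, so the next rule applies.
Among Bianchi and Tran, by world ranking (lower first): Bianchi (32) before Tran (100).
Sato and Chaudhari are each Grand Slam Winner, so the next rule applies.
Among Sato and Chaudhari, by world ranking (lower first): Sato (7) before Chaudhari (133).
Abara, Salazar, Espinoza, Andersen and Halvorsen are each Defending Champion, so the next rule applies.
Among Abara, Salazar, Espinoza, Andersen and Halvorsen, by world ranking (lower first): Abara (7) before Salazar (43) before Espinoza (53) before Andersen (125) before Halvorsen (150).
Order: Bianchi, Tran, Sato, Chaudhari, Amari, Abara, Salazar, Espinoza, Andersen, Halvorsen.

Tran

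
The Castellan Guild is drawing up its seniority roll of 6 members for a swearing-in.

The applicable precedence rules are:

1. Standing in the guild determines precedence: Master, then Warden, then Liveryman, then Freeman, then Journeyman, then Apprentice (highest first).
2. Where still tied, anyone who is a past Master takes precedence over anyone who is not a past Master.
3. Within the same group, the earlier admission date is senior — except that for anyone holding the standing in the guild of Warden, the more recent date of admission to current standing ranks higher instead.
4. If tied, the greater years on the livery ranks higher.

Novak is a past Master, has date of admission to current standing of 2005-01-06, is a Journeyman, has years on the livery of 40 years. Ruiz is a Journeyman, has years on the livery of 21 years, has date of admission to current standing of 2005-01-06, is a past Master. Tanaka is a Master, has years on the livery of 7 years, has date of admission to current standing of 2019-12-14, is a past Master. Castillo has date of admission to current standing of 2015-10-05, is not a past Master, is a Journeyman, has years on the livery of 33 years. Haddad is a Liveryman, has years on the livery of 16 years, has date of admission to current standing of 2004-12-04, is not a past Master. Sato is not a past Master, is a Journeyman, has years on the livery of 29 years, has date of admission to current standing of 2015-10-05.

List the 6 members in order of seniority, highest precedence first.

Tanaka, Haddad, Novak, Ruiz, Castillo, Sato

By standing in the guild: Tanaka (Master); then Haddad (Liveryman); then Novak, Ruiz, Castillo and Sato (Journeyman).
Among Novak, Ruiz, Castillo and Sato, a past Master before not a past Master: Novak and Ruiz (a past Master) before Castillo and Sato (not a past Master).
Novak and Ruiz both have date of admission to current standing 2005-01-06, so the next rule applies.
Among Novak and Ruiz, by years on the livery (higher first): Novak (40 years) before Ruiz (21 years).
Castillo and Sato both have date of admission to current standing 2015-10-05, so the next rule applies.
Among Castillo and Sato, by years on the livery (higher first): Castillo (33 years) before Sato (29 years).
Full order: Tanaka, Haddad, Novak, Ruiz, Castillo, Sato.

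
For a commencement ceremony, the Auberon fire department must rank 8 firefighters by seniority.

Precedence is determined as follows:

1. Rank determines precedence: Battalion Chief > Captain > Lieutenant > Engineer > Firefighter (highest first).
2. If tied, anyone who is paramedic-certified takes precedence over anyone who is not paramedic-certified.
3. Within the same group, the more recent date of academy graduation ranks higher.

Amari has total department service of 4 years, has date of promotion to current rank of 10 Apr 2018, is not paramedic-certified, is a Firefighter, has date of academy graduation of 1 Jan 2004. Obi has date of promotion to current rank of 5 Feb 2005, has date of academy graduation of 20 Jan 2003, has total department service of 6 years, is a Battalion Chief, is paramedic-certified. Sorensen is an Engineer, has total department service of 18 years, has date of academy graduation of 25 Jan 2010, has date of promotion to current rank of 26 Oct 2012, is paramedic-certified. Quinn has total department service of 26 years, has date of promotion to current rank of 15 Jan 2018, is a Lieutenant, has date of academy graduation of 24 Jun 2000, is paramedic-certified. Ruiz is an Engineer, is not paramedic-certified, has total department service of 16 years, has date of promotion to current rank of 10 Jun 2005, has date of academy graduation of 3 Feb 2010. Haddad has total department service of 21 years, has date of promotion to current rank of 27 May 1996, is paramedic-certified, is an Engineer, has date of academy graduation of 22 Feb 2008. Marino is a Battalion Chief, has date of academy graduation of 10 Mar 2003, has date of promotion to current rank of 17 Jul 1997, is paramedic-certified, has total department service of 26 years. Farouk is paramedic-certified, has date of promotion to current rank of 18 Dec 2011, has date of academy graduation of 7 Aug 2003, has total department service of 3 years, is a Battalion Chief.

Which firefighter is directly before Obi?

Marino

By rank: Farouk, Marino and Obi (Battalion Chief); then Quinn (Lieutenant); then Sorensen, Haddad and Ruiz (Engineer); then Amari (Firefighter).
Farouk, Marino and Obi are each paramedic-certified, so the next rule applies.
Among Farouk, Marino and Obi, by date of academy graduation (later first): Farouk (7 Aug 2003) before Marino (10 Mar 2003) before Obi (20 Jan 2003).
Among Sorensen, Haddad and Ruiz, paramedic-certified before not paramedic-certified: Sorensen and Haddad (paramedic-certified) before Ruiz (not paramedic-certified).
Among Sorensen and Haddad, by date of academy graduation (later first): Sorensen (25 Jan 2010) before Haddad (22 Feb 2008).
Order: Farouk, Marino, Obi, Quinn, Sorensen, Haddad, Ruiz, Amari.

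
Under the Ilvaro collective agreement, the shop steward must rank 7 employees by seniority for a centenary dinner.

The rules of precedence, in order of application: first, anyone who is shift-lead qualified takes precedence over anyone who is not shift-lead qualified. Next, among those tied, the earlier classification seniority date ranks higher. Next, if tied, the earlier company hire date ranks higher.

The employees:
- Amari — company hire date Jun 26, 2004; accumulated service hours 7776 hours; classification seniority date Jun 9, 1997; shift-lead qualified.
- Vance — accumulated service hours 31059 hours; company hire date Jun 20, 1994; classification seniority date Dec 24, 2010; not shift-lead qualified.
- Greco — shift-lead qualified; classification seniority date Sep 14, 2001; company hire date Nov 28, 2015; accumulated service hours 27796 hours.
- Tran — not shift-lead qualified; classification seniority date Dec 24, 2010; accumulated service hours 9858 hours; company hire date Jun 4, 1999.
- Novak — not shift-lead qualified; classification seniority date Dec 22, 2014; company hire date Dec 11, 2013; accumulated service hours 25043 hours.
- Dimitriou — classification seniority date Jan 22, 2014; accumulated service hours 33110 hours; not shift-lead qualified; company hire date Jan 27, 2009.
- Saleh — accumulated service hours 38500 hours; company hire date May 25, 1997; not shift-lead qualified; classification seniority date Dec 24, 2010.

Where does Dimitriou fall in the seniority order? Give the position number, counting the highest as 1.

By the first rule: Amari and Greco (both shift-lead qualified); then Vance, Saleh, Tran, Dimitriou and Novak (each not shift-lead qualified).
Among Amari and Greco, by classification seniority date (earlier first): Amari (Jun 9, 1997) before Greco (Sep 14, 2001).
Among Vance, Saleh, Tran, Dimitriou and Novak, by classification seniority date (earlier first): Vance, Saleh and Tran (Dec 24, 2010) before Dimitriou (Jan 22, 2014) before Novak (Dec 22, 2014).
Among Vance, Saleh and Tran, by company hire date (earlier first): Vance (Jun 20, 1994) before Saleh (May 25, 1997) before Tran (Jun 4, 1999).
Order: Amari, Greco, Vance, Saleh, Tran, Dimitriou, Novak. So position 6.

6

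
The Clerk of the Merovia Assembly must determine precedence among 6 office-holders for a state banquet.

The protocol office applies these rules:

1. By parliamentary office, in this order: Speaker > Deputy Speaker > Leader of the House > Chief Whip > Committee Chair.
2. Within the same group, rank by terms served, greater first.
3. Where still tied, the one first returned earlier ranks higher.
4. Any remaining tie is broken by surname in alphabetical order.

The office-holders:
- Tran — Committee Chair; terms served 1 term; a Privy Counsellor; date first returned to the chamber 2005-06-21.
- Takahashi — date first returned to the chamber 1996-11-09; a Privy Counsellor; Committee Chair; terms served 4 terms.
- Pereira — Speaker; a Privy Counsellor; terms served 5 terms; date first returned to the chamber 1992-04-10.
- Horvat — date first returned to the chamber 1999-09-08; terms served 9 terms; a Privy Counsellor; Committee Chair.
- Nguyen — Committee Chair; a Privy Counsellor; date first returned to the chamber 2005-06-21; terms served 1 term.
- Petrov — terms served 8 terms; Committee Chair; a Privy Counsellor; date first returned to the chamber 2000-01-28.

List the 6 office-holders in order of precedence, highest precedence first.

By parliamentary office: Pereira (Speaker); then Horvat, Petrov, Takahashi, Nguyen and Tran (Committee Chair).
Among Horvat, Petrov, Takahashi, Nguyen and Tran, by terms served (higher first): Horvat (9 terms) before Petrov (8 terms) before Takahashi (4 terms) before Nguyen and Tran (1 term).
Nguyen and Tran both have date first returned to the chamber 2005-06-21, so the next rule applies.
Among Nguyen and Tran, alphabetically by surname: Nguyen before Tran.
Full order: Pereira, Horvat, Petrov, Takahashi, Nguyen, Tran.

Pereira, Horvat, Petrov, Takahashi, Nguyen, Tran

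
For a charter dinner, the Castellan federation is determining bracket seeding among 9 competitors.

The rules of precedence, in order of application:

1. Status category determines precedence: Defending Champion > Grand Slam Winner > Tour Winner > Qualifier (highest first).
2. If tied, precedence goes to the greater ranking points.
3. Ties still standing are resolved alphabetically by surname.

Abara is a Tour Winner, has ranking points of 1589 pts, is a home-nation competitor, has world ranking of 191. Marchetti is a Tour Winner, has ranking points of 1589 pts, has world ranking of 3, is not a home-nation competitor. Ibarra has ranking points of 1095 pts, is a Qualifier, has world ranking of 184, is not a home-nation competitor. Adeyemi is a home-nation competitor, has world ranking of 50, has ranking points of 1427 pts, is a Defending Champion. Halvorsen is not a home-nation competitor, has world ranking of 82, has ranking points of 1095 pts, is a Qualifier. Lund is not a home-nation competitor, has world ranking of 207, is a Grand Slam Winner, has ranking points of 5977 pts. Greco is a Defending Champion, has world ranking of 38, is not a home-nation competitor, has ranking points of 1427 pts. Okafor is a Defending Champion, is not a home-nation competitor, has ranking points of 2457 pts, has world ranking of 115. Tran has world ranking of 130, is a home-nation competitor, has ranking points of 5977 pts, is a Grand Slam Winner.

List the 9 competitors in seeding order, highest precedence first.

By status category: Okafor, Adeyemi and Greco (Defending Champion); then Lund and Tran (Grand Slam Winner); then Abara and Marchetti (Tour Winner); then Halvorsen and Ibarra (Qualifier).
Among Okafor, Adeyemi and Greco, by ranking points (higher first): Okafor (2457 pts) before Adeyemi and Greco (1427 pts).
Among Adeyemi and Greco, alphabetically by surname: Adeyemi before Greco.
Lund and Tran both have ranking points 5977 pts, so the next rule applies.
Among Lund and Tran, alphabetically by surname: Lund before Tran.
Abara and Marchetti both have ranking points 1589 pts, so the next rule applies.
Among Abara and Marchetti, alphabetically by surname: Abara before Marchetti.
Halvorsen and Ibarra both have ranking points 1095 pts, so the next rule applies.
Among Halvorsen and Ibarra, alphabetically by surname: Halvorsen before Ibarra.
Full order: Okafor, Adeyemi, Greco, Lund, Tran, Abara, Marchetti, Halvorsen, Ibarra.

Okafor, Adeyemi, Greco, Lund, Tran, Abara, Marchetti, Halvorsen, Ibarra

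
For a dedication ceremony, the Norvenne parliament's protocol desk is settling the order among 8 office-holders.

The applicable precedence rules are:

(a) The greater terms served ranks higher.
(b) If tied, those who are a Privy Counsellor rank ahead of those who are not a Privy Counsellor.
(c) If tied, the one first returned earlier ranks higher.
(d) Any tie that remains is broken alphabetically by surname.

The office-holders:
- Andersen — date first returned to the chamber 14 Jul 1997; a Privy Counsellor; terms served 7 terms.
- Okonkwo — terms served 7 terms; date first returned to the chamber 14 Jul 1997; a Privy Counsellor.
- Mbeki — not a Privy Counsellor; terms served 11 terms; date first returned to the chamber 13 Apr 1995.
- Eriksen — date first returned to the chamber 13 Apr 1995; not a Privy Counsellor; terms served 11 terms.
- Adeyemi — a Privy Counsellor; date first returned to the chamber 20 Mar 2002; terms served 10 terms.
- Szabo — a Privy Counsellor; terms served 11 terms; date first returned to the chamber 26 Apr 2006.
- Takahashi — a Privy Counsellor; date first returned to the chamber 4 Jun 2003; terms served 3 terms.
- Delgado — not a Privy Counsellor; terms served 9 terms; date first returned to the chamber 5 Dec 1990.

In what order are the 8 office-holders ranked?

By terms served (higher first): Szabo, Eriksen and Mbeki (each 11 terms); then Adeyemi (10 terms); then Delgado (9 terms); then Andersen and Okonkwo (both 7 terms); then Takahashi (3 terms).
Among Szabo, Eriksen and Mbeki, a Privy Counsellor before not a Privy Counsellor: Szabo (a Privy Counsellor) before Eriksen and Mbeki (not a Privy Counsellor).
Eriksen and Mbeki both have date first returned to the chamber 13 Apr 1995, so the next rule applies.
Among Eriksen and Mbeki, alphabetically by surname: Eriksen before Mbeki.
Andersen and Okonkwo are each a Privy Counsellor, so the next rule applies.
Andersen and Okonkwo both have date first returned to the chamber 14 Jul 1997, so the next rule applies.
Among Andersen and Okonkwo, alphabetically by surname: Andersen before Okonkwo.
Full order: Szabo, Eriksen, Mbeki, Adeyemi, Delgado, Andersen, Okonkwo, Takahashi.

Szabo, Eriksen, Mbeki, Adeyemi, Delgado, Andersen, Okonkwo, Takahashi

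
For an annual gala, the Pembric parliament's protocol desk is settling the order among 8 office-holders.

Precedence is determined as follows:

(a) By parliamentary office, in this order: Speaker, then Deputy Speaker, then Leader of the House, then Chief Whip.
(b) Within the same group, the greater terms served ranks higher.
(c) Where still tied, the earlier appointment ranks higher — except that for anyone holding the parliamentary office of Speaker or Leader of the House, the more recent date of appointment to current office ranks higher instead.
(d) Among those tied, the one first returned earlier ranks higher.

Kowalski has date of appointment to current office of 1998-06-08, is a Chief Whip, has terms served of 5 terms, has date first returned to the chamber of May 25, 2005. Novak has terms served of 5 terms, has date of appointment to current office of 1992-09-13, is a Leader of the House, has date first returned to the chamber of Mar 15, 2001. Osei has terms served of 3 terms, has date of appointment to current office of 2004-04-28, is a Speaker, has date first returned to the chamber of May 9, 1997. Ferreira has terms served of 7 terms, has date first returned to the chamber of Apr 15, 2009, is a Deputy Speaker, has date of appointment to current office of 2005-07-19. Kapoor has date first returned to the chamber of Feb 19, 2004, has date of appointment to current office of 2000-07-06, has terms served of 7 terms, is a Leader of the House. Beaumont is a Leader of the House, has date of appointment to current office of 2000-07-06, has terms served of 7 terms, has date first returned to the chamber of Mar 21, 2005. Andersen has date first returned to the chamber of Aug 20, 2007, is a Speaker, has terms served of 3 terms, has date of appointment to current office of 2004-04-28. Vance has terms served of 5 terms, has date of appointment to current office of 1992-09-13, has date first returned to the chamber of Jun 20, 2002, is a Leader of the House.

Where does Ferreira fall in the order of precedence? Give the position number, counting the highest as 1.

By parliamentary office: Osei and Andersen (Speaker); then Ferreira (Deputy Speaker); then Kapoor, Beaumont, Novak and Vance (Leader of the House); then Kowalski (Chief Whip).
Osei and Andersen both have terms served 3 terms, so the next rule applies.
Osei and Andersen both have date of appointment to current office 2004-04-28, so the next rule applies.
Among Osei and Andersen, by date first returned to the chamber (earlier first): Osei (May 9, 1997) before Andersen (Aug 20, 2007).
Among Kapoor, Beaumont, Novak and Vance, by terms served (higher first): Kapoor and Beaumont (7 terms) before Novak and Vance (5 terms).
Kapoor and Beaumont both have date of appointment to current office 2000-07-06, so the next rule applies.
Among Kapoor and Beaumont, by date first returned to the chamber (earlier first): Kapoor (Feb 19, 2004) before Beaumont (Mar 21, 2005).
Novak and Vance both have date of appointment to current office 1992-09-13, so the next rule applies.
Among Novak and Vance, by date first returned to the chamber (earlier first): Novak (Mar 15, 2001) before Vance (Jun 20, 2002).
Order: Osei, Andersen, Ferreira, Kapoor, Beaumont, Novak, Vance, Kowalski. So position 3.

3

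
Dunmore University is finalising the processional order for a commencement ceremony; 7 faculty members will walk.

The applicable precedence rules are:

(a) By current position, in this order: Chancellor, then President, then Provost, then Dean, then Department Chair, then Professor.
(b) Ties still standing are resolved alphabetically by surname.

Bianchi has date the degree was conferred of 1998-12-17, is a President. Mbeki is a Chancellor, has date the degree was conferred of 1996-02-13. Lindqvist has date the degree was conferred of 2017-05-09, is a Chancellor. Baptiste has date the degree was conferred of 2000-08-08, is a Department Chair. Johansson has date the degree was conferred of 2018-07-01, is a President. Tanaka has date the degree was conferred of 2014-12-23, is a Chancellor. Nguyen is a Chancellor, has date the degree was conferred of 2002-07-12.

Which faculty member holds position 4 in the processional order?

By current position: Lindqvist, Mbeki, Nguyen and Tanaka (Chancellor); then Bianchi and Johansson (President); then Baptiste (Department Chair).
Among Lindqvist, Mbeki, Nguyen and Tanaka, alphabetically by surname: Lindqvist before Mbeki before Nguyen before Tanaka.
Among Bianchi and Johansson, alphabetically by surname: Bianchi before Johansson.
Order: Lindqvist, Mbeki, Nguyen, Tanaka, Bianchi, Johansson, Baptiste.

Tanaka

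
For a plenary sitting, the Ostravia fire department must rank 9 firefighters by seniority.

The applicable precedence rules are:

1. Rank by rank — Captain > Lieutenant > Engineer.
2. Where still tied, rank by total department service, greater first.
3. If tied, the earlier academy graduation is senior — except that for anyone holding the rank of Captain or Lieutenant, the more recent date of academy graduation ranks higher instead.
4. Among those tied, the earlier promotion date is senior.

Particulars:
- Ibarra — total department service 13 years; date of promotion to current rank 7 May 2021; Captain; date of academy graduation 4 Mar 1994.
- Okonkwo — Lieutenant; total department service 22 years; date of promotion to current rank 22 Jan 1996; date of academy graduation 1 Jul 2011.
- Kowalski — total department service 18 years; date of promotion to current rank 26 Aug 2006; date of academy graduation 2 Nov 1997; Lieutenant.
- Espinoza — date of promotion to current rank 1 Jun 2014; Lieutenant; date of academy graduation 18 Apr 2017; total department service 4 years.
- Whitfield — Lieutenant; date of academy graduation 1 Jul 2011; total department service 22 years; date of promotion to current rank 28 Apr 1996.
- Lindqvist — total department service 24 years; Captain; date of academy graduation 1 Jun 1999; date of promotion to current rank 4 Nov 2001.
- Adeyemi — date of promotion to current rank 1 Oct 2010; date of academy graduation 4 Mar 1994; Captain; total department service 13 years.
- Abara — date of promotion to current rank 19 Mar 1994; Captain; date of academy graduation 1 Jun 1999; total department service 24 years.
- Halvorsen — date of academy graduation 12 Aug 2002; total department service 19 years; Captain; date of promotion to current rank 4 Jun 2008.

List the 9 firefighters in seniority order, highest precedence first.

Abara, Lindqvist, Halvorsen, Adeyemi, Ibarra, Okonkwo, Whitfield, Kowalski, Espinoza

By rank: Abara, Lindqvist, Halvorsen, Adeyemi and Ibarra (Captain); then Okonkwo, Whitfield, Kowalski and Espinoza (Lieutenant).
Among Abara, Lindqvist, Halvorsen, Adeyemi and Ibarra, by total department service (higher first): Abara and Lindqvist (24 years) before Halvorsen (19 years) before Adeyemi and Ibarra (13 years).
Abara and Lindqvist both have date of academy graduation 1 Jun 1999, so the next rule applies.
Among Abara and Lindqvist, by date of promotion to current rank (earlier first): Abara (19 Mar 1994) before Lindqvist (4 Nov 2001).
Adeyemi and Ibarra both have date of academy graduation 4 Mar 1994, so the next rule applies.
Among Adeyemi and Ibarra, by date of promotion to current rank (earlier first): Adeyemi (1 Oct 2010) before Ibarra (7 May 2021).
Among Okonkwo, Whitfield, Kowalski and Espinoza, by total department service (higher first): Okonkwo and Whitfield (22 years) before Kowalski (18 years) before Espinoza (4 years).
Okonkwo and Whitfield both have date of academy graduation 1 Jul 2011, so the next rule applies.
Among Okonkwo and Whitfield, by date of promotion to current rank (earlier first): Okonkwo (22 Jan 1996) before Whitfield (28 Apr 1996).
Full order: Abara, Lindqvist, Halvorsen, Adeyemi, Ibarra, Okonkwo, Whitfield, Kowalski, Espinoza.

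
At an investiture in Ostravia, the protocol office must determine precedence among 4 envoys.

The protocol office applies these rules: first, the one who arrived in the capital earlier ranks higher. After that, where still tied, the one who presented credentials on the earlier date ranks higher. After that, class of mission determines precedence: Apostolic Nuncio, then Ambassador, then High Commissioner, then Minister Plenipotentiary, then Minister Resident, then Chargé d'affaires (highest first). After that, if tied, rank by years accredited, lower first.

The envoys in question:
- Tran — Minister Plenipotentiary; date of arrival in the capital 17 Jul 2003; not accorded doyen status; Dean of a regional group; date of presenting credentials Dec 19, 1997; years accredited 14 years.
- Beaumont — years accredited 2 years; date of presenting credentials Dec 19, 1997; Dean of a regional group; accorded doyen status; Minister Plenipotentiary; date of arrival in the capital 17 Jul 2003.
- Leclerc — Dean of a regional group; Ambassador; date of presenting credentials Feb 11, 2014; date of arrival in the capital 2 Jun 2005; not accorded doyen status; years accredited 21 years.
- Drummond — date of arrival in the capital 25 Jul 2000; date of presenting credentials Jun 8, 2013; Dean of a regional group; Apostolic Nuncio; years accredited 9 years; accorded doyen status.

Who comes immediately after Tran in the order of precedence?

By date of arrival in the capital (earlier first): Drummond (25 Jul 2000); then Beaumont and Tran (both 17 Jul 2003); then Leclerc (2 Jun 2005).
Beaumont and Tran both have date of presenting credentials Dec 19, 1997, so the next rule applies.
Beaumont and Tran are each Minister Plenipotentiary, so the next rule applies.
Among Beaumont and Tran, by years accredited (lower first): Beaumont (2 years) before Tran (14 years).
Order: Drummond, Beaumont, Tran, Leclerc.

Leclerc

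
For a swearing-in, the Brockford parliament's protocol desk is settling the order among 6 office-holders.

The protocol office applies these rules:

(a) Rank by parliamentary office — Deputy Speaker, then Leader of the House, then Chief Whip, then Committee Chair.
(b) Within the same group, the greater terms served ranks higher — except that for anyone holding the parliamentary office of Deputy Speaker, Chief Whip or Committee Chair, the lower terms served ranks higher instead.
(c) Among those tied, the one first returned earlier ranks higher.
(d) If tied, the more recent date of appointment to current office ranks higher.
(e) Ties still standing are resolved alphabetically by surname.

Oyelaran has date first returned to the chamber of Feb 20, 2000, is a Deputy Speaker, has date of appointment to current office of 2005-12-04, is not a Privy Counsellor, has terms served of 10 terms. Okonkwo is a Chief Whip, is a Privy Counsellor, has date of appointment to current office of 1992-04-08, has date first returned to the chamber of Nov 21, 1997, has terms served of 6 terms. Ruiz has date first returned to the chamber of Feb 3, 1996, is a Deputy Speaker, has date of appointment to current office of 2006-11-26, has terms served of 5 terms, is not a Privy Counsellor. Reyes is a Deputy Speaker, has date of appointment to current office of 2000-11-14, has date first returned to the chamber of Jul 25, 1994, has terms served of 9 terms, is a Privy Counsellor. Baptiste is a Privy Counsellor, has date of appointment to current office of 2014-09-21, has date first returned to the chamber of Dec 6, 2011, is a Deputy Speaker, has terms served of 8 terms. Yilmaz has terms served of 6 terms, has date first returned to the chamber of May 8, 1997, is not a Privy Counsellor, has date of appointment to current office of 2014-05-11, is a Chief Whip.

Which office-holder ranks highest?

Ruiz

By parliamentary office: Ruiz, Baptiste, Reyes and Oyelaran (Deputy Speaker); then Yilmaz and Okonkwo (Chief Whip).
Among Ruiz, Baptiste, Reyes and Oyelaran, by terms served (lower first) (reversed rule for this group): Ruiz (5 terms) before Baptiste (8 terms) before Reyes (9 terms) before Oyelaran (10 terms).
Yilmaz and Okonkwo both have terms served 6 terms, so the next rule applies.
Among Yilmaz and Okonkwo, by date first returned to the chamber (earlier first): Yilmaz (May 8, 1997) before Okonkwo (Nov 21, 1997).
Order: Ruiz, Baptiste, Reyes, Oyelaran, Yilmaz, Okonkwo.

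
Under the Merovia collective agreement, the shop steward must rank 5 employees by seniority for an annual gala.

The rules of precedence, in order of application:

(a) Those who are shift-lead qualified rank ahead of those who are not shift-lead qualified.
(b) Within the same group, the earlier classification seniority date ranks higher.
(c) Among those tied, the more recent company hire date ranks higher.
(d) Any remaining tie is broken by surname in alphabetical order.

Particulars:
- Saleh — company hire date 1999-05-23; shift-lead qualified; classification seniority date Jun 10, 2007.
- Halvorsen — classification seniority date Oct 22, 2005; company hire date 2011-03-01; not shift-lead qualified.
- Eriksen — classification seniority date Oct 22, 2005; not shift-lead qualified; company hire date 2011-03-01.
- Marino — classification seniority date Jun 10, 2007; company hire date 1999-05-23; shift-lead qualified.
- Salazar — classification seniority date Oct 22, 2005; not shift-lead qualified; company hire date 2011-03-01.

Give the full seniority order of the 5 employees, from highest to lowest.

Marino, Saleh, Eriksen, Halvorsen, Salazar

By the first rule: Marino and Saleh (both shift-lead qualified); then Eriksen, Halvorsen and Salazar (each not shift-lead qualified).
Marino and Saleh both have classification seniority date Jun 10, 2007, so the next rule applies.
Marino and Saleh both have company hire date 1999-05-23, so the next rule applies.
Among Marino and Saleh, alphabetically by surname: Marino before Saleh.
Eriksen, Halvorsen and Salazar all have classification seniority date Oct 22, 2005, so the next rule applies.
Eriksen, Halvorsen and Salazar all have company hire date 2011-03-01, so the next rule applies.
Among Eriksen, Halvorsen and Salazar, alphabetically by surname: Eriksen before Halvorsen before Salazar.
Full order: Marino, Saleh, Eriksen, Halvorsen, Salazar.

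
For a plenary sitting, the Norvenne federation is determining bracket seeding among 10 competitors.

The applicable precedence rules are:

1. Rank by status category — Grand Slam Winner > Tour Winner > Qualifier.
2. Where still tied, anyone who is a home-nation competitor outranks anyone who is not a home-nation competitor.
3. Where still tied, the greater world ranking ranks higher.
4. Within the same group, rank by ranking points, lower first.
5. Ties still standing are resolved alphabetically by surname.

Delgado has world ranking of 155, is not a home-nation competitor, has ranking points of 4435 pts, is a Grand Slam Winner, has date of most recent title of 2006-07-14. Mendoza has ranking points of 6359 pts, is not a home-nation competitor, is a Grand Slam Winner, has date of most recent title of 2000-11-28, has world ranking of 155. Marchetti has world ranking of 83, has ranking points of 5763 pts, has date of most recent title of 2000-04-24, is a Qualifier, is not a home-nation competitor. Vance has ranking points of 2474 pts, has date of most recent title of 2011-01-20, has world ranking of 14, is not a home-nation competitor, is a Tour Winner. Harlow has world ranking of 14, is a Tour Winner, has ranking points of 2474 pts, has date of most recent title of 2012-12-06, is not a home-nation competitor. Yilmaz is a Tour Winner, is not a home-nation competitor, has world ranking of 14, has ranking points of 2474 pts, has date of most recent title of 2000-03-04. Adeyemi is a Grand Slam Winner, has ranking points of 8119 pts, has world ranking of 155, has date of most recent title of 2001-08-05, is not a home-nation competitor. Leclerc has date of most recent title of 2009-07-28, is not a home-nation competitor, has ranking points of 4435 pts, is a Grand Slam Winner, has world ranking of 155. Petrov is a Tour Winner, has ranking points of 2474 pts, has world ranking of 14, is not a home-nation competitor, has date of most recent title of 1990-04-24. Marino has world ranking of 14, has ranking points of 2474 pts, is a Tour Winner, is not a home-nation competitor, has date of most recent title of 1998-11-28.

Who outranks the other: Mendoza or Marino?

By status category: Delgado, Leclerc, Mendoza and Adeyemi (Grand Slam Winner); then Harlow, Marino, Petrov, Vance and Yilmaz (Tour Winner); then Marchetti (Qualifier).
Delgado, Leclerc, Mendoza and Adeyemi are each not a home-nation competitor, so the next rule applies.
Delgado, Leclerc, Mendoza and Adeyemi all have world ranking 155, so the next rule applies.
Among Delgado, Leclerc, Mendoza and Adeyemi, by ranking points (lower first): Delgado and Leclerc (4435 pts) before Mendoza (6359 pts) before Adeyemi (8119 pts).
Among Delgado and Leclerc, alphabetically by surname: Delgado before Leclerc.
Harlow, Marino, Petrov, Vance and Yilmaz are each not a home-nation competitor, so the next rule applies.
Harlow, Marino, Petrov, Vance and Yilmaz all have world ranking 14, so the next rule applies.
Harlow, Marino, Petrov, Vance and Yilmaz all have ranking points 2474 pts, so the next rule applies.
Among Harlow, Marino, Petrov, Vance and Yilmaz, alphabetically by surname: Harlow before Marino before Petrov before Vance before Yilmaz.
So Mendoza takes precedence.

Mendoza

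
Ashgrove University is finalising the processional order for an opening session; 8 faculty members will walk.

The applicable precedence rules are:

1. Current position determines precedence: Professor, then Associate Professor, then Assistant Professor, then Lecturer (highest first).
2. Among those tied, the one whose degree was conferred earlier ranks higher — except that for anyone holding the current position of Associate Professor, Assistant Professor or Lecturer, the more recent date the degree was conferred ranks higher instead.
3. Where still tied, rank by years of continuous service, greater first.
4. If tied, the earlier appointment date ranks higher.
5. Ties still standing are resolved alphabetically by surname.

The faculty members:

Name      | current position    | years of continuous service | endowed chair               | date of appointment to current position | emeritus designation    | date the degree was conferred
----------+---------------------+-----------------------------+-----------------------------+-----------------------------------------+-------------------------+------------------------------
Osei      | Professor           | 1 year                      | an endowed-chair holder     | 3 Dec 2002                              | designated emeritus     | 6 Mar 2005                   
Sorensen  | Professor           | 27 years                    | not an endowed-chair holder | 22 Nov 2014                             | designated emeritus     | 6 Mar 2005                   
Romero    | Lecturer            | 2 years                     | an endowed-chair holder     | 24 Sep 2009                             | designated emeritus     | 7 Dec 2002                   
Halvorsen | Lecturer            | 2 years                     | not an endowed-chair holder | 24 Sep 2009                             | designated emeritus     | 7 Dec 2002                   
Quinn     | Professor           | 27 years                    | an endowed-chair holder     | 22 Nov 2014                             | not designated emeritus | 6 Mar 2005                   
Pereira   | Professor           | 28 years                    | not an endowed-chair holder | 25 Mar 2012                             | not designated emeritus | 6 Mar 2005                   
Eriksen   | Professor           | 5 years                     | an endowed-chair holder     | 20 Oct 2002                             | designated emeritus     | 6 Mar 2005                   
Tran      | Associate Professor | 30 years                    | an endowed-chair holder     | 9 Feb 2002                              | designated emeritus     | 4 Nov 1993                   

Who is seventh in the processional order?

Halvorsen

By current position: Pereira, Quinn, Sorensen, Eriksen and Osei (Professor); then Tran (Associate Professor); then Halvorsen and Romero (Lecturer).
Pereira, Quinn, Sorensen, Eriksen and Osei all have date the degree was conferred 6 Mar 2005, so the next rule applies.
Among Pereira, Quinn, Sorensen, Eriksen and Osei, by years of continuous service (higher first): Pereira (28 years) before Quinn and Sorensen (27 years) before Eriksen (5 years) before Osei (1 year).
Quinn and Sorensen both have date of appointment to current position 22 Nov 2014, so the next rule applies.
Among Quinn and Sorensen, alphabetically by surname: Quinn before Sorensen.
Halvorsen and Romero both have date the degree was conferred 7 Dec 2002, so the next rule applies.
Halvorsen and Romero both have years of continuous service 2 years, so the next rule applies.
Halvorsen and Romero both have date of appointment to current position 24 Sep 2009, so the next rule applies.
Among Halvorsen and Romero, alphabetically by surname: Halvorsen before Romero.
Order: Pereira, Quinn, Sorensen, Eriksen, Osei, Tran, Halvorsen, Romero.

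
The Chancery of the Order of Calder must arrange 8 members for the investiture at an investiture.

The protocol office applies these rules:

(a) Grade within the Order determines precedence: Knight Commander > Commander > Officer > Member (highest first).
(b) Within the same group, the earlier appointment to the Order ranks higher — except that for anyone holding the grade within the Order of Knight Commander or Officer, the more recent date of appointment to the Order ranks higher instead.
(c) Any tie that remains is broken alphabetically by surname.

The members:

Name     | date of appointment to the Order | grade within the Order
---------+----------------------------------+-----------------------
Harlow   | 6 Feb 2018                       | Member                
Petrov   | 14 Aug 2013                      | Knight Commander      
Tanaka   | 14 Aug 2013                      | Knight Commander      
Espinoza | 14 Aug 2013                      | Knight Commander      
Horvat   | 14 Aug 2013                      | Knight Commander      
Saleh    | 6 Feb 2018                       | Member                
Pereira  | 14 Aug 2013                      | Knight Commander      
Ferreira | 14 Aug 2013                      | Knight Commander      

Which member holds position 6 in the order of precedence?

By grade within the Order: Espinoza, Ferreira, Horvat, Pereira, Petrov and Tanaka (Knight Commander); then Harlow and Saleh (Member).
Espinoza, Ferreira, Horvat, Pereira, Petrov and Tanaka all have date of appointment to the Order 14 Aug 2013, so the next rule applies.
Among Espinoza, Ferreira, Horvat, Pereira, Petrov and Tanaka, alphabetically by surname: Espinoza before Ferreira before Horvat before Pereira before Petrov before Tanaka.
Harlow and Saleh both have date of appointment to the Order 6 Feb 2018, so the next rule applies.
Among Harlow and Saleh, alphabetically by surname: Harlow before Saleh.
Order: Espinoza, Ferreira, Horvat, Pereira, Petrov, Tanaka, Harlow, Saleh.

Tanaka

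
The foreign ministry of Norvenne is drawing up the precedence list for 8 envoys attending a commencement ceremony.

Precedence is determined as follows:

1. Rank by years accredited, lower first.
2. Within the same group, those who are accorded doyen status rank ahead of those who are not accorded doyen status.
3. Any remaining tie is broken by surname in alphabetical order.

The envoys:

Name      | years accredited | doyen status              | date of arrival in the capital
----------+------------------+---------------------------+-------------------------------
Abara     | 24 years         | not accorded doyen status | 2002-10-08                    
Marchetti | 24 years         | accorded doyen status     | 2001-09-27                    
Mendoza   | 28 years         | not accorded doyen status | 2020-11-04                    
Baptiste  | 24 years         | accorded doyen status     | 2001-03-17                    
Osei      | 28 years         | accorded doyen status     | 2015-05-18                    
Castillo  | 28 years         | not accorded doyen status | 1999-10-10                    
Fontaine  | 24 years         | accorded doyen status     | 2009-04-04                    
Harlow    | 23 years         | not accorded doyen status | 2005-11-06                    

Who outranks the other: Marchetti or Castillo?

By years accredited (lower first): Harlow (23 years); then Baptiste, Fontaine, Marchetti and Abara (each 24 years); then Osei, Castillo and Mendoza (each 28 years).
Among Baptiste, Fontaine, Marchetti and Abara, accorded doyen status before not accorded doyen status: Baptiste, Fontaine and Marchetti (accorded doyen status) before Abara (not accorded doyen status).
Among Baptiste, Fontaine and Marchetti, alphabetically by surname: Baptiste before Fontaine before Marchetti.
Among Osei, Castillo and Mendoza, accorded doyen status before not accorded doyen status: Osei (accorded doyen status) before Castillo and Mendoza (not accorded doyen status).
Among Castillo and Mendoza, alphabetically by surname: Castillo before Mendoza.
So Marchetti takes precedence.

Marchetti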